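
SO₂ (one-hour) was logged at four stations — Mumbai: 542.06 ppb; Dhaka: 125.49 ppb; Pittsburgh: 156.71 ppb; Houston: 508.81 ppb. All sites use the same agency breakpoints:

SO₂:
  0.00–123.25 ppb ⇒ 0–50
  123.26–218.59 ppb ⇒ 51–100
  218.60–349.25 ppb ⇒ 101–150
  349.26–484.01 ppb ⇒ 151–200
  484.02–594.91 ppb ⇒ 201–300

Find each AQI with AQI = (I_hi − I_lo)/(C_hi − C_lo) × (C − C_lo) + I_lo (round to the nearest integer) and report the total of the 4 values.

Mumbai: 542.06 ∈ [484.02, 594.91] ↔ index [201, 300].
201 + (542.06−484.02)·(300−201)/(594.91−484.02) = 201 + 58.04·99/110.89 ≈ 252.82, so AQI = 253.
Dhaka 125.49: bracket 123.26–218.59 → index 51–100; slope 49/95.33, offset 2.23.
AQI = 51 + 49/95.33·2.23 ≈ 52.15 ⇒ 52.
Pittsburgh: row 123.26–218.59 (AQI 51–100). (100−51)·(156.71−123.26)/(218.59−123.26) + 51 = 49·33.45/95.33 + 51 ≈ 68.19 → 68.
Houston: 508.81 ∈ [484.02, 594.91] ↔ index [201, 300].
201 + (508.81−484.02)·(300−201)/(594.91−484.02) = 201 + 24.79·99/110.89 ≈ 223.13, so AQI = 223.
AQIs: Mumbai=253, Dhaka=52, Pittsburgh=68, Houston=223. Sum = 253 + 52 + 68 + 223 = 596.

596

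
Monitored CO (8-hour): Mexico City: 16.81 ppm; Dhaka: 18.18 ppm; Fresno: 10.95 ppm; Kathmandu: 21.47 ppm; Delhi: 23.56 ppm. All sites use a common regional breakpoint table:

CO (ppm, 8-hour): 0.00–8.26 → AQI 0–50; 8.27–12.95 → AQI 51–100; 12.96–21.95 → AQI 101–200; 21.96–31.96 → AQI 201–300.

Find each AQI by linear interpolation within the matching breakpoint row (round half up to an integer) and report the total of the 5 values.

Mexico City: 16.81 ∈ [12.96, 21.95] ↔ index [101, 200].
101 + (16.81−12.96)·(200−101)/(21.95−12.96) = 101 + 3.85·99/8.99 ≈ 143.40, so AQI = 143.
Dhaka: 18.18 lies in 12.96–21.95, so I_lo=101, I_hi=200, C_lo=12.96, C_hi=21.95.
(200−101)/(21.95−12.96) × (18.18−12.96) + 101 = 99/8.99 × 5.22 + 101 ≈ 158.48 → 158.
Fresno 10.95: bracket 8.27–12.95 → index 51–100; slope 49/4.68, offset 2.68.
AQI = 51 + 49/4.68·2.68 ≈ 79.06 ⇒ 79.
Kathmandu 21.47: bracket 12.96–21.95 → index 101–200; slope 99/8.99, offset 8.51.
AQI = 101 + 99/8.99·8.51 ≈ 194.71 ⇒ 195.
Delhi: 23.56 lies in 21.96–31.96, so I_lo=201, I_hi=300, C_lo=21.96, C_hi=31.96.
(300−201)/(31.96−21.96) × (23.56−21.96) + 201 = 99/10.00 × 1.60 + 201 ≈ 216.84 → 217.
AQIs: Mexico City=143, Dhaka=158, Fresno=79, Kathmandu=195, Delhi=217. Sum = 143 + 158 + 79 + 195 + 217 = 792.

792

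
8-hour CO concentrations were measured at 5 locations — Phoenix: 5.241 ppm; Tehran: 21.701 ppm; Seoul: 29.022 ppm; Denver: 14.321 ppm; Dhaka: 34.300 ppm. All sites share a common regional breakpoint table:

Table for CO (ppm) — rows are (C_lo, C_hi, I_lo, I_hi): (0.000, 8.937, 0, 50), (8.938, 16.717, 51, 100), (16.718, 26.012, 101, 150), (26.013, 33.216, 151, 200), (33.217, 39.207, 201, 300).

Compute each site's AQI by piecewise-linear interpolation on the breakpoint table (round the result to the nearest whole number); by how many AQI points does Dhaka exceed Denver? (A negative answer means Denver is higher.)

134

Phoenix: row 0.000–8.937 (AQI 0–50). (50−0)·(5.241−0.000)/(8.937−0.000) + 0 = 50·5.241/8.937 + 0 ≈ 29.32 → 29.
Tehran: 21.701 ∈ [16.718, 26.012] ↔ index [101, 150].
101 + (21.701−16.718)·(150−101)/(26.012−16.718) = 101 + 4.983·49/9.294 ≈ 127.27, so AQI = 127.
Seoul: row 26.013–33.216 (AQI 151–200). (200−151)·(29.022−26.013)/(33.216−26.013) + 151 = 49·3.009/7.203 + 151 ≈ 171.47 → 171.
Denver: 14.321 ∈ [8.938, 16.717] ↔ index [51, 100].
51 + (14.321−8.938)·(100−51)/(16.717−8.938) = 51 + 5.383·49/7.779 ≈ 84.91, so AQI = 85.
Dhaka: 34.300 ∈ [33.217, 39.207] ↔ index [201, 300].
201 + (34.300−33.217)·(300−201)/(39.207−33.217) = 201 + 1.083·99/5.990 ≈ 218.90, so AQI = 219.
AQIs: Phoenix=29, Tehran=127, Seoul=171, Denver=85, Dhaka=219. Dhaka (219) − Denver (85) = 134.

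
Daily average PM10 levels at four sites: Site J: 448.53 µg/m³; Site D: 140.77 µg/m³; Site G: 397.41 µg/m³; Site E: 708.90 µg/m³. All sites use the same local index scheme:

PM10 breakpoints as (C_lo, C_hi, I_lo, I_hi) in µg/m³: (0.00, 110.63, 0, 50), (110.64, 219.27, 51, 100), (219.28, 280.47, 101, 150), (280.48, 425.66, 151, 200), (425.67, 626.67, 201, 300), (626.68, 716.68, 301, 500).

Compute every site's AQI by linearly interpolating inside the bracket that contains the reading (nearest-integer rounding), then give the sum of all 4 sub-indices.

Site J: row 425.67–626.67 (AQI 201–300). (300−201)·(448.53−425.67)/(626.67−425.67) + 201 = 99·22.86/201.00 + 201 ≈ 212.26 → 212.
Site D: 140.77 ∈ [110.64, 219.27] ↔ index [51, 100].
51 + (140.77−110.64)·(100−51)/(219.27−110.64) = 51 + 30.13·49/108.63 ≈ 64.59, so AQI = 65.
Site G 397.41: bracket 280.48–425.66 → index 151–200; slope 49/145.18, offset 116.93.
AQI = 151 + 49/145.18·116.93 ≈ 190.47 ⇒ 190.
Site E: 708.90 lies in 626.68–716.68, so I_lo=301, I_hi=500, C_lo=626.68, C_hi=716.68.
(500−301)/(716.68−626.68) × (708.90−626.68) + 301 = 199/90.00 × 82.22 + 301 ≈ 482.80 → 483.
AQIs: Site J=212, Site D=65, Site G=190, Site E=483. Sum = 212 + 65 + 190 + 483 = 950.

950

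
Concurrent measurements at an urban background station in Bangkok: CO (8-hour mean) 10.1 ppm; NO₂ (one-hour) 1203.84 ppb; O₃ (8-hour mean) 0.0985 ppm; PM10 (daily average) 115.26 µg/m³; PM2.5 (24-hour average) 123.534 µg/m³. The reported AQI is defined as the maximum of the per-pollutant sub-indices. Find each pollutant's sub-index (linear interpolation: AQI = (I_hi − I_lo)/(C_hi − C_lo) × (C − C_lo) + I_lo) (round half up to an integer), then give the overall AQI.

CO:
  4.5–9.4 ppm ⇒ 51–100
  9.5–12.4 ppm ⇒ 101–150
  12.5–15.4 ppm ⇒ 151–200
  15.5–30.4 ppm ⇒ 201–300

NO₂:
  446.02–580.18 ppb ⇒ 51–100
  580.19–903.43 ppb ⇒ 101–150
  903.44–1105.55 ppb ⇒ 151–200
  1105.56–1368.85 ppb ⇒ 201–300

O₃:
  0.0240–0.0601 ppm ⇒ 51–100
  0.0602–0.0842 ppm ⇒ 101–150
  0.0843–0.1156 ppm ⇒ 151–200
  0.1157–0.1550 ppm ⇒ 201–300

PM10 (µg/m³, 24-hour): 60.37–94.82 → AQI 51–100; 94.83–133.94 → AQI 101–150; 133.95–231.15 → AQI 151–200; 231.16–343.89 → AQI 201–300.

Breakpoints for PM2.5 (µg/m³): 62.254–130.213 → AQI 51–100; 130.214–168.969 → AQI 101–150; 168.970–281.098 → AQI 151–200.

238

CO 10.1: bracket 9.5–12.4 → index 101–150; slope 49/2.9, offset 0.6.
AQI = 101 + 49/2.9·0.6 ≈ 111.14 ⇒ 111.
NO₂: 1203.84 lies in 1105.56–1368.85, so I_lo=201, I_hi=300, C_lo=1105.56, C_hi=1368.85.
(300−201)/(1368.85−1105.56) × (1203.84−1105.56) + 201 = 99/263.29 × 98.28 + 201 ≈ 237.95 → 238.
O₃: 0.0985 lies in 0.0843–0.1156, so I_lo=151, I_hi=200, C_lo=0.0843, C_hi=0.1156.
(200−151)/(0.1156−0.0843) × (0.0985−0.0843) + 151 = 49/0.0313 × 0.0142 + 151 ≈ 173.23 → 173.
PM10: 115.26 lies in 94.83–133.94, so I_lo=101, I_hi=150, C_lo=94.83, C_hi=133.94.
(150−101)/(133.94−94.83) × (115.26−94.83) + 101 = 49/39.11 × 20.43 + 101 ≈ 126.60 → 127.
PM2.5: row 62.254–130.213 (AQI 51–100). (100−51)·(123.534−62.254)/(130.213−62.254) + 51 = 49·61.280/67.959 + 51 ≈ 95.18 → 95.
Sub-indices: CO→111, NO₂→238, O₃→173, PM10→127, PM2.5→95. Overall AQI = max = 238; dominant pollutant is NO₂.
AQI 238: Very Unhealthy.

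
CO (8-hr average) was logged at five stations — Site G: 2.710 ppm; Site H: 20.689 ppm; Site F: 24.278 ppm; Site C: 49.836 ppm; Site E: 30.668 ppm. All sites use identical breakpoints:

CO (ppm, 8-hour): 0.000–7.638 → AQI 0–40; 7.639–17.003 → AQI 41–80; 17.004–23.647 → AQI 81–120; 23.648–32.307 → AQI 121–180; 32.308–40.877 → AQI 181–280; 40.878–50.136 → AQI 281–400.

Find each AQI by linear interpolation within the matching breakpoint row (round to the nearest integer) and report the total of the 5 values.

Site G: 2.710 lies in 0.000–7.638, so I_lo=0, I_hi=40, C_lo=0.000, C_hi=7.638.
(40−0)/(7.638−0.000) × (2.710−0.000) + 0 = 40/7.638 × 2.710 + 0 ≈ 14.19 → 14.
Site H 20.689: bracket 17.004–23.647 → index 81–120; slope 39/6.643, offset 3.685.
AQI = 81 + 39/6.643·3.685 ≈ 102.63 ⇒ 103.
Site F 24.278: bracket 23.648–32.307 → index 121–180; slope 59/8.659, offset 0.630.
AQI = 121 + 59/8.659·0.630 ≈ 125.29 ⇒ 125.
Site C: 49.836 ∈ [40.878, 50.136] ↔ index [281, 400].
281 + (49.836−40.878)·(400−281)/(50.136−40.878) = 281 + 8.958·119/9.258 ≈ 396.14, so AQI = 396.
Site E: 30.668 lies in 23.648–32.307, so I_lo=121, I_hi=180, C_lo=23.648, C_hi=32.307.
(180−121)/(32.307−23.648) × (30.668−23.648) + 121 = 59/8.659 × 7.020 + 121 ≈ 168.83 → 169.
AQIs: Site G=14, Site H=103, Site F=125, Site C=396, Site E=169. Sum = 14 + 103 + 125 + 396 + 169 = 807.

807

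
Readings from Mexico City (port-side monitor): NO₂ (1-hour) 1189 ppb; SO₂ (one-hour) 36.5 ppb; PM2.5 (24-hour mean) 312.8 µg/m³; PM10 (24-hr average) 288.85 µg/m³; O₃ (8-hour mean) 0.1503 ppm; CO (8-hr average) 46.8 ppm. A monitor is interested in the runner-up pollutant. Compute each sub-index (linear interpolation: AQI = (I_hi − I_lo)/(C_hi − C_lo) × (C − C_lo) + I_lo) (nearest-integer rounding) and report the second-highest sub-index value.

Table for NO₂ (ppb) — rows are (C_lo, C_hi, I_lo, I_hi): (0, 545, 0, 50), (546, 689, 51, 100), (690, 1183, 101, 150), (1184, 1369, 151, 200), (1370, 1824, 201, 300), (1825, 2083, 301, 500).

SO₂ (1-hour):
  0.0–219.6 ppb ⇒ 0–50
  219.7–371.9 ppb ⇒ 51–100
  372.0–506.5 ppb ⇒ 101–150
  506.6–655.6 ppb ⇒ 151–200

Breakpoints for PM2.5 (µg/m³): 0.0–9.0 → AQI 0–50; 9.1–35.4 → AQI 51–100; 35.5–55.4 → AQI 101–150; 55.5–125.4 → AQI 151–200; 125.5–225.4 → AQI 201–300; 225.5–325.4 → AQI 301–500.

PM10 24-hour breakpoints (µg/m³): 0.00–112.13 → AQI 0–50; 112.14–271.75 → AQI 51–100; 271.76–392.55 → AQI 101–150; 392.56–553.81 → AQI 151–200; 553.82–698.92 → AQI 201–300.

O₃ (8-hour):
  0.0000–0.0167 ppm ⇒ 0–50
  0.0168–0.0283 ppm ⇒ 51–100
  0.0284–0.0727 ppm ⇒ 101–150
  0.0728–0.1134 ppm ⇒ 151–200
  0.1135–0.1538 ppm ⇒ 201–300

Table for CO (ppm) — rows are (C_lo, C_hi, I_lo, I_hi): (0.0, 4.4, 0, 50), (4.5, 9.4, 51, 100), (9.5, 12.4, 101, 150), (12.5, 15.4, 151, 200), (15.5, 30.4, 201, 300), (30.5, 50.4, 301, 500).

464

NO₂: 1189 lies in 1184–1369, so I_lo=151, I_hi=200, C_lo=1184, C_hi=1369.
(200−151)/(1369−1184) × (1189−1184) + 151 = 49/185 × 5 + 151 ≈ 152.32 → 152.
SO₂: 36.5 ∈ [0.0, 219.6] ↔ index [0, 50].
0 + (36.5−0.0)·(50−0)/(219.6−0.0) = 0 + 36.5·50/219.6 ≈ 8.31, so AQI = 8.
PM2.5: 312.8 lies in 225.5–325.4, so I_lo=301, I_hi=500, C_lo=225.5, C_hi=325.4.
(500−301)/(325.4−225.5) × (312.8−225.5) + 301 = 199/99.9 × 87.3 + 301 ≈ 474.90 → 475.
PM10 288.85: bracket 271.76–392.55 → index 101–150; slope 49/120.79, offset 17.09.
AQI = 101 + 49/120.79·17.09 ≈ 107.93 ⇒ 108.
O₃: row 0.1135–0.1538 (AQI 201–300). (300−201)·(0.1503−0.1135)/(0.1538−0.1135) + 201 = 99·0.0368/0.0403 + 201 ≈ 291.40 → 291.
CO: 46.8 lies in 30.5–50.4, so I_lo=301, I_hi=500, C_lo=30.5, C_hi=50.4.
(500−301)/(50.4−30.5) × (46.8−30.5) + 301 = 199/19.9 × 16.3 + 301 ≈ 464.00 → 464.
Sub-indices: NO₂→152, SO₂→8, PM2.5→475, PM10→108, O₃→291, CO→464. Ranked high→low: 475, 464, 291, 152, 108, 8. Second-highest sub-index = 464.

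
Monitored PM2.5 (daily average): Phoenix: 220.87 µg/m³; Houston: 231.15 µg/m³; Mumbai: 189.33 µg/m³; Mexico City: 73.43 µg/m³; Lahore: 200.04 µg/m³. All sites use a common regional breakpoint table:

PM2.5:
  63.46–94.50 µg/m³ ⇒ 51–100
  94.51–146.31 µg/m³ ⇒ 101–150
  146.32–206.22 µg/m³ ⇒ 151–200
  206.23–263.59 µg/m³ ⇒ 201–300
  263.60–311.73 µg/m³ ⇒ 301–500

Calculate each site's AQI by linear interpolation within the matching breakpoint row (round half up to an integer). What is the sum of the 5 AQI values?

Phoenix: 220.87 lies in 206.23–263.59, so I_lo=201, I_hi=300, C_lo=206.23, C_hi=263.59.
(300−201)/(263.59−206.23) × (220.87−206.23) + 201 = 99/57.36 × 14.64 + 201 ≈ 226.27 → 226.
Houston: 231.15 lies in 206.23–263.59, so I_lo=201, I_hi=300, C_lo=206.23, C_hi=263.59.
(300−201)/(263.59−206.23) × (231.15−206.23) + 201 = 99/57.36 × 24.92 + 201 ≈ 244.01 → 244.
Mumbai: 189.33 lies in 146.32–206.22, so I_lo=151, I_hi=200, C_lo=146.32, C_hi=206.22.
(200−151)/(206.22−146.32) × (189.33−146.32) + 151 = 49/59.90 × 43.01 + 151 ≈ 186.18 → 186.
Mexico City: 73.43 ∈ [63.46, 94.50] ↔ index [51, 100].
51 + (73.43−63.46)·(100−51)/(94.50−63.46) = 51 + 9.97·49/31.04 ≈ 66.74, so AQI = 67.
Lahore: row 146.32–206.22 (AQI 151–200). (200−151)·(200.04−146.32)/(206.22−146.32) + 151 = 49·53.72/59.90 + 151 ≈ 194.94 → 195.
AQIs: Phoenix=226, Houston=244, Mumbai=186, Mexico City=67, Lahore=195. Sum = 226 + 244 + 186 + 67 + 195 = 918.

918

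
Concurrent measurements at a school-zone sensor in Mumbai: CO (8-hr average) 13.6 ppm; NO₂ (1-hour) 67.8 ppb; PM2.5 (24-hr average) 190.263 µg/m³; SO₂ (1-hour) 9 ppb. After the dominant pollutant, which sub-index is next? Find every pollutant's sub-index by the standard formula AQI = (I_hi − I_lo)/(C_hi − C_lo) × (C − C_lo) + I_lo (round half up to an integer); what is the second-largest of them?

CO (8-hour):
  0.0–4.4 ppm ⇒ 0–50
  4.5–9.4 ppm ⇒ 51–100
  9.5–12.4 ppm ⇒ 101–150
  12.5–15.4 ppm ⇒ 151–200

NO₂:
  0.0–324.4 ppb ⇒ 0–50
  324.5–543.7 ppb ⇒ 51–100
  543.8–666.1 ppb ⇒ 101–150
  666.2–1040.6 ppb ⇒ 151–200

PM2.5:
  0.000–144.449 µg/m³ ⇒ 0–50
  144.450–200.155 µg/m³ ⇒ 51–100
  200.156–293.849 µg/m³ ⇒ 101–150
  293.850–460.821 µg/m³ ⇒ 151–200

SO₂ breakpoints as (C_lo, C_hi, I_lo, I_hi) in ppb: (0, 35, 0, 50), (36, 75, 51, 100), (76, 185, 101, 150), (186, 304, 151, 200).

91

CO 13.6: bracket 12.5–15.4 → index 151–200; slope 49/2.9, offset 1.1.
AQI = 151 + 49/2.9·1.1 ≈ 169.59 ⇒ 170.
NO₂: row 0.0–324.4 (AQI 0–50). (50−0)·(67.8−0.0)/(324.4−0.0) + 0 = 50·67.8/324.4 + 0 ≈ 10.45 → 10.
PM2.5: 190.263 lies in 144.450–200.155, so I_lo=51, I_hi=100, C_lo=144.450, C_hi=200.155.
(100−51)/(200.155−144.450) × (190.263−144.450) + 51 = 49/55.705 × 45.813 + 51 ≈ 91.30 → 91.
SO₂: 9 ∈ [0, 35] ↔ index [0, 50].
0 + (9−0)·(50−0)/(35−0) = 0 + 9·50/35 ≈ 12.86, so AQI = 13.
Sub-indices: CO→170, NO₂→10, PM2.5→91, SO₂→13. Ranked high→low: 170, 91, 13, 10. Second-highest sub-index = 91.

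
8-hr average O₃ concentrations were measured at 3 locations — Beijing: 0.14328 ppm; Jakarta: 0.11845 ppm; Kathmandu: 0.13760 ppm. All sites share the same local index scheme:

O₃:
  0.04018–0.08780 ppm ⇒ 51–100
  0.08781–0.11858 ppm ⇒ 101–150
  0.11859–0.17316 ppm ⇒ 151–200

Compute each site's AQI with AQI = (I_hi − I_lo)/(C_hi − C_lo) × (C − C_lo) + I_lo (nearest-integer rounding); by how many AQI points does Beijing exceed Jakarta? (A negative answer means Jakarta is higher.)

23

Beijing: 0.14328 lies in 0.11859–0.17316, so I_lo=151, I_hi=200, C_lo=0.11859, C_hi=0.17316.
(200−151)/(0.17316−0.11859) × (0.14328−0.11859) + 151 = 49/0.05457 × 0.02469 + 151 ≈ 173.17 → 173.
Jakarta 0.11845: bracket 0.08781–0.11858 → index 101–150; slope 49/0.03077, offset 0.03064.
AQI = 101 + 49/0.03077·0.03064 ≈ 149.79 ⇒ 150.
Kathmandu: 0.13760 lies in 0.11859–0.17316, so I_lo=151, I_hi=200, C_lo=0.11859, C_hi=0.17316.
(200−151)/(0.17316−0.11859) × (0.13760−0.11859) + 151 = 49/0.05457 × 0.01901 + 151 ≈ 168.07 → 168.
AQIs: Beijing=173, Jakarta=150, Kathmandu=168. Beijing (173) − Jakarta (150) = 23.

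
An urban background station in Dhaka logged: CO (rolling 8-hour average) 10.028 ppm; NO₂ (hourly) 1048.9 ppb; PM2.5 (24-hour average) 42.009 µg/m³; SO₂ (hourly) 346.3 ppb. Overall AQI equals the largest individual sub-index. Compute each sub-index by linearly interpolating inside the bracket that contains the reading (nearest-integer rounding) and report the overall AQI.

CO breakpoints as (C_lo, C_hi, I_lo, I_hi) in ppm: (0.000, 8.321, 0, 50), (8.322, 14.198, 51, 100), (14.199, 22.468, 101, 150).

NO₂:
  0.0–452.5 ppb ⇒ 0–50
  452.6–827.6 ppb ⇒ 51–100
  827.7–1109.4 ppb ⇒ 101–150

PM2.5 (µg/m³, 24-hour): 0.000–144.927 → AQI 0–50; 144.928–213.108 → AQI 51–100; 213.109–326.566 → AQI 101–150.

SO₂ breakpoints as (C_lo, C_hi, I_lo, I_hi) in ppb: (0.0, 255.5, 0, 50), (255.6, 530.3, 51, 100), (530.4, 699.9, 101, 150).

CO: row 8.322–14.198 (AQI 51–100). (100−51)·(10.028−8.322)/(14.198−8.322) + 51 = 49·1.706/5.876 + 51 ≈ 65.23 → 65.
NO₂: 1048.9 lies in 827.7–1109.4, so I_lo=101, I_hi=150, C_lo=827.7, C_hi=1109.4.
(150−101)/(1109.4−827.7) × (1048.9−827.7) + 101 = 49/281.7 × 221.2 + 101 ≈ 139.48 → 139.
PM2.5: row 0.000–144.927 (AQI 0–50). (50−0)·(42.009−0.000)/(144.927−0.000) + 0 = 50·42.009/144.927 + 0 ≈ 14.49 → 14.
SO₂ 346.3: bracket 255.6–530.3 → index 51–100; slope 49/274.7, offset 90.7.
AQI = 51 + 49/274.7·90.7 ≈ 67.18 ⇒ 67.
Sub-indices: CO→65, NO₂→139, PM2.5→14, SO₂→67. Overall AQI = max = 139; dominant pollutant is NO₂.

139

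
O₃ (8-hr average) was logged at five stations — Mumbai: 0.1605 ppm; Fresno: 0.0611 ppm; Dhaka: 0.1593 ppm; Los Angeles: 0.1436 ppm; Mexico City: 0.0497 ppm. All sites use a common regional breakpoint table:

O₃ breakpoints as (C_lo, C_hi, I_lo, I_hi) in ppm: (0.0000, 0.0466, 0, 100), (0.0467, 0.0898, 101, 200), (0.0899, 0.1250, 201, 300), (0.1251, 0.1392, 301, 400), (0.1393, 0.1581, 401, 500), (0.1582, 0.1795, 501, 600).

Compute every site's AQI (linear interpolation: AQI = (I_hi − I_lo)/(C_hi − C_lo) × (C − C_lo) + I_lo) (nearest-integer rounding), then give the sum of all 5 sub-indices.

1684

Mumbai: 0.1605 lies in 0.1582–0.1795, so I_lo=501, I_hi=600, C_lo=0.1582, C_hi=0.1795.
(600−501)/(0.1795−0.1582) × (0.1605−0.1582) + 501 = 99/0.0213 × 0.0023 + 501 ≈ 511.69 → 512.
Fresno 0.0611: bracket 0.0467–0.0898 → index 101–200; slope 99/0.0431, offset 0.0144.
AQI = 101 + 99/0.0431·0.0144 ≈ 134.08 ⇒ 134.
Dhaka 0.1593: bracket 0.1582–0.1795 → index 501–600; slope 99/0.0213, offset 0.0011.
AQI = 501 + 99/0.0213·0.0011 ≈ 506.11 ⇒ 506.
Los Angeles 0.1436: bracket 0.1393–0.1581 → index 401–500; slope 99/0.0188, offset 0.0043.
AQI = 401 + 99/0.0188·0.0043 ≈ 423.64 ⇒ 424.
Mexico City: 0.0497 lies in 0.0467–0.0898, so I_lo=101, I_hi=200, C_lo=0.0467, C_hi=0.0898.
(200−101)/(0.0898−0.0467) × (0.0497−0.0467) + 101 = 99/0.0431 × 0.0030 + 101 ≈ 107.89 → 108.
AQIs: Mumbai=512, Fresno=134, Dhaka=506, Los Angeles=424, Mexico City=108. Sum = 512 + 134 + 506 + 424 + 108 = 1684.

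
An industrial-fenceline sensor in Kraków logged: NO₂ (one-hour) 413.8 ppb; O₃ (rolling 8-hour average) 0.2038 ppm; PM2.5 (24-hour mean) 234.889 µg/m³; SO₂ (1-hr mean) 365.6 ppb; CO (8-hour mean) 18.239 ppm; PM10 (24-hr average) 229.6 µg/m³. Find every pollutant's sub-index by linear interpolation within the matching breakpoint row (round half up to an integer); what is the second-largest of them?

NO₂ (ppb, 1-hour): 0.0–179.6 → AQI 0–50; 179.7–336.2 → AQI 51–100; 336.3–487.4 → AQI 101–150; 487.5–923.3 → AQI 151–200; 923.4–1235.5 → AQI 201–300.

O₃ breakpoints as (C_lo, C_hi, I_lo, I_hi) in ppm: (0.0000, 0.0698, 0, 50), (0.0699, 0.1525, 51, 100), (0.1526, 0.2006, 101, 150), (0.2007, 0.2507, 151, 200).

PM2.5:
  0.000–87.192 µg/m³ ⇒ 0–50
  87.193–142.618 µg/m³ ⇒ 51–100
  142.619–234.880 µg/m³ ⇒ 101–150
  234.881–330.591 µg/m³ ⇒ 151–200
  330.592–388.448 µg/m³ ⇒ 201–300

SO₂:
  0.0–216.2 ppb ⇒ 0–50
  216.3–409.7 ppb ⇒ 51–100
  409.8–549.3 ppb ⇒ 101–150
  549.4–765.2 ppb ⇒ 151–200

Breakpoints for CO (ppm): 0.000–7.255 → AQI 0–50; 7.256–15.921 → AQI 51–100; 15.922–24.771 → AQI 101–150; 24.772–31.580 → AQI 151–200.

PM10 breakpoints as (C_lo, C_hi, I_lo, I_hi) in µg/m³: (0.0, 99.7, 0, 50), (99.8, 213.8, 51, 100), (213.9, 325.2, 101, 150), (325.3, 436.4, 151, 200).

151

NO₂: 413.8 ∈ [336.3, 487.4] ↔ index [101, 150].
101 + (413.8−336.3)·(150−101)/(487.4−336.3) = 101 + 77.5·49/151.1 ≈ 126.13, so AQI = 126.
O₃ 0.2038: bracket 0.2007–0.2507 → index 151–200; slope 49/0.0500, offset 0.0031.
AQI = 151 + 49/0.0500·0.0031 ≈ 154.04 ⇒ 154.
PM2.5: row 234.881–330.591 (AQI 151–200). (200−151)·(234.889−234.881)/(330.591−234.881) + 151 = 49·0.008/95.710 + 151 ≈ 151.00 → 151.
SO₂: 365.6 ∈ [216.3, 409.7] ↔ index [51, 100].
51 + (365.6−216.3)·(100−51)/(409.7−216.3) = 51 + 149.3·49/193.4 ≈ 88.83, so AQI = 89.
CO 18.239: bracket 15.922–24.771 → index 101–150; slope 49/8.849, offset 2.317.
AQI = 101 + 49/8.849·2.317 ≈ 113.83 ⇒ 114.
PM10: 229.6 lies in 213.9–325.2, so I_lo=101, I_hi=150, C_lo=213.9, C_hi=325.2.
(150−101)/(325.2−213.9) × (229.6−213.9) + 101 = 49/111.3 × 15.7 + 101 ≈ 107.91 → 108.
Sub-indices: NO₂→126, O₃→154, PM2.5→151, SO₂→89, CO→114, PM10→108. Ranked high→low: 154, 151, 126, 114, 108, 89. Second-highest sub-index = 151.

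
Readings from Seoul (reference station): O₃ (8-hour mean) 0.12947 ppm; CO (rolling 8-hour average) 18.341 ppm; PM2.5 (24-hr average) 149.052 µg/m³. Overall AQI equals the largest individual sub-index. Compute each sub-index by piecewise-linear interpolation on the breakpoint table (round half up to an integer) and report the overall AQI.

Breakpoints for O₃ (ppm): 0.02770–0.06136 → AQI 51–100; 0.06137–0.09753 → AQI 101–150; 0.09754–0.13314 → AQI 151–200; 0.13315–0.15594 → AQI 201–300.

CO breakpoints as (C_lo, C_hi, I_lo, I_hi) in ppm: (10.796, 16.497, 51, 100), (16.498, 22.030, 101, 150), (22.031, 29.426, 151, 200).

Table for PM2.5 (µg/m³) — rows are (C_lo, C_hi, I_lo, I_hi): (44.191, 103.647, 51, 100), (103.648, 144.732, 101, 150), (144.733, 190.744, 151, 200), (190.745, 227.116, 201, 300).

195

O₃: 0.12947 ∈ [0.09754, 0.13314] ↔ index [151, 200].
151 + (0.12947−0.09754)·(200−151)/(0.13314−0.09754) = 151 + 0.03193·49/0.03560 ≈ 194.95, so AQI = 195.
CO: row 16.498–22.030 (AQI 101–150). (150−101)·(18.341−16.498)/(22.030−16.498) + 101 = 49·1.843/5.532 + 101 ≈ 117.32 → 117.
PM2.5: row 144.733–190.744 (AQI 151–200). (200−151)·(149.052−144.733)/(190.744−144.733) + 151 = 49·4.319/46.011 + 151 ≈ 155.60 → 156.
Sub-indices: O₃→195, CO→117, PM2.5→156. Overall AQI = max = 195; dominant pollutant is O₃.
AQI 195: Unhealthy.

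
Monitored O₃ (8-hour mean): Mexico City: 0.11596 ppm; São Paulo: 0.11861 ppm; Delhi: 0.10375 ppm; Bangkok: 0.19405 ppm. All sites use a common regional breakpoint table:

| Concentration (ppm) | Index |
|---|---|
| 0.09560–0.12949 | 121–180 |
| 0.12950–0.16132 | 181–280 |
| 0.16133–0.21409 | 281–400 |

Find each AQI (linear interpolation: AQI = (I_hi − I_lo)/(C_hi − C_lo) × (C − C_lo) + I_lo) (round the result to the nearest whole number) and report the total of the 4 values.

Mexico City: 0.11596 lies in 0.09560–0.12949, so I_lo=121, I_hi=180, C_lo=0.09560, C_hi=0.12949.
(180−121)/(0.12949−0.09560) × (0.11596−0.09560) + 121 = 59/0.03389 × 0.02036 + 121 ≈ 156.45 → 156.
São Paulo 0.11861: bracket 0.09560–0.12949 → index 121–180; slope 59/0.03389, offset 0.02301.
AQI = 121 + 59/0.03389·0.02301 ≈ 161.06 ⇒ 161.
Delhi: 0.10375 ∈ [0.09560, 0.12949] ↔ index [121, 180].
121 + (0.10375−0.09560)·(180−121)/(0.12949−0.09560) = 121 + 0.00815·59/0.03389 ≈ 135.19, so AQI = 135.
Bangkok: row 0.16133–0.21409 (AQI 281–400). (400−281)·(0.19405−0.16133)/(0.21409−0.16133) + 281 = 119·0.03272/0.05276 + 281 ≈ 354.80 → 355.
AQIs: Mexico City=156, São Paulo=161, Delhi=135, Bangkok=355. Sum = 156 + 161 + 135 + 355 = 807.

807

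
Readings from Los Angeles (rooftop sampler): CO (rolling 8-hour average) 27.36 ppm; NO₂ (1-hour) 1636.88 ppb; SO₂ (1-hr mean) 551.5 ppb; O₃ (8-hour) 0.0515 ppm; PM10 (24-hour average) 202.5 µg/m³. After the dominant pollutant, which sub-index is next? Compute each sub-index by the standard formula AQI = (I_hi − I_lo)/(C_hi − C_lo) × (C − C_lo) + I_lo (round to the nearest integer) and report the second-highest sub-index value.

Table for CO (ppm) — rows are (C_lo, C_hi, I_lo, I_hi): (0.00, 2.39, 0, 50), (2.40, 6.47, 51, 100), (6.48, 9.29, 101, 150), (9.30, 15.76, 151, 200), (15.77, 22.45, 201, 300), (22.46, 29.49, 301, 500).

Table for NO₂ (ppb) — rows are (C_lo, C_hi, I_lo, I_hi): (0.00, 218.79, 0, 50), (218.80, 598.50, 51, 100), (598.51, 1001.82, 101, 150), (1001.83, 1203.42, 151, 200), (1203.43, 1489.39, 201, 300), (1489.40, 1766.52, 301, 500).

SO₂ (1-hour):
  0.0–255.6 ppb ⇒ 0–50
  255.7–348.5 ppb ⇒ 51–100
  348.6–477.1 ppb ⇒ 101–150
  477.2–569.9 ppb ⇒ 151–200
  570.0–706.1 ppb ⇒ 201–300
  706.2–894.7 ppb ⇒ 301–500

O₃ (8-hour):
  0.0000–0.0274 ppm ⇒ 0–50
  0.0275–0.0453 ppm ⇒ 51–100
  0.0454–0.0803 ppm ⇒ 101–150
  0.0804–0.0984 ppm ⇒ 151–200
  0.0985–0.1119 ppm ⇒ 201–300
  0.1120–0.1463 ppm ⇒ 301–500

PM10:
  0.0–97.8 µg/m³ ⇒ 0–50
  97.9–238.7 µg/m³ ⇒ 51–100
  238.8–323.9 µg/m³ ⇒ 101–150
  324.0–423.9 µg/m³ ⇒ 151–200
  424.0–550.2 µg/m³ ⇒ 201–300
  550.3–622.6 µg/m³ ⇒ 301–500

407

CO 27.36: bracket 22.46–29.49 → index 301–500; slope 199/7.03, offset 4.90.
AQI = 301 + 199/7.03·4.90 ≈ 439.71 ⇒ 440.
NO₂: 1636.88 ∈ [1489.40, 1766.52] ↔ index [301, 500].
301 + (1636.88−1489.40)·(500−301)/(1766.52−1489.40) = 301 + 147.48·199/277.12 ≈ 406.91, so AQI = 407.
SO₂: 551.5 lies in 477.2–569.9, so I_lo=151, I_hi=200, C_lo=477.2, C_hi=569.9.
(200−151)/(569.9−477.2) × (551.5−477.2) + 151 = 49/92.7 × 74.3 + 151 ≈ 190.27 → 190.
O₃ 0.0515: bracket 0.0454–0.0803 → index 101–150; slope 49/0.0349, offset 0.0061.
AQI = 101 + 49/0.0349·0.0061 ≈ 109.56 ⇒ 110.
PM10: row 97.9–238.7 (AQI 51–100). (100−51)·(202.5−97.9)/(238.7−97.9) + 51 = 49·104.6/140.8 + 51 ≈ 87.40 → 87.
Sub-indices: CO→440, NO₂→407, SO₂→190, O₃→110, PM10→87. Ranked high→low: 440, 407, 190, 110, 87. Second-highest sub-index = 407.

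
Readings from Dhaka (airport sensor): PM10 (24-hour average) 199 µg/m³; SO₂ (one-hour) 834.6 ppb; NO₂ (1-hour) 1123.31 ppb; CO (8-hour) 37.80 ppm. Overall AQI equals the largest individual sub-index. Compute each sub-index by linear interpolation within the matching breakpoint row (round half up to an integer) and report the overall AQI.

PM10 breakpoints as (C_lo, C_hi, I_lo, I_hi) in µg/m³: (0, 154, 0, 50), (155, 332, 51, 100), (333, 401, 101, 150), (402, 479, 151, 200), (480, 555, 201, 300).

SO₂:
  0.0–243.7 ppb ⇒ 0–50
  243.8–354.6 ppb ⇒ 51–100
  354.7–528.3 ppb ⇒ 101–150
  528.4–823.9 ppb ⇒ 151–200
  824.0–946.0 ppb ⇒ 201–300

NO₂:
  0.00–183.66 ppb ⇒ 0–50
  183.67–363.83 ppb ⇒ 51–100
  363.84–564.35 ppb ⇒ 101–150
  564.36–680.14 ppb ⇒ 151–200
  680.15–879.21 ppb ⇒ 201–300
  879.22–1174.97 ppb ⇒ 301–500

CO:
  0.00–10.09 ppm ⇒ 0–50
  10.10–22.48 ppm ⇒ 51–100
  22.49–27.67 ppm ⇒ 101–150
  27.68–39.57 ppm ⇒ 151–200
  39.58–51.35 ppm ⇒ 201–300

PM10 199: bracket 155–332 → index 51–100; slope 49/177, offset 44.
AQI = 51 + 49/177·44 ≈ 63.18 ⇒ 63.
SO₂: row 824.0–946.0 (AQI 201–300). (300−201)·(834.6−824.0)/(946.0−824.0) + 201 = 99·10.6/122.0 + 201 ≈ 209.60 → 210.
NO₂ 1123.31: bracket 879.22–1174.97 → index 301–500; slope 199/295.75, offset 244.09.
AQI = 301 + 199/295.75·244.09 ≈ 465.24 ⇒ 465.
CO 37.80: bracket 27.68–39.57 → index 151–200; slope 49/11.89, offset 10.12.
AQI = 151 + 49/11.89·10.12 ≈ 192.71 ⇒ 193.
Sub-indices: PM10→63, SO₂→210, NO₂→465, CO→193. Overall AQI = max = 465; dominant pollutant is NO₂.

465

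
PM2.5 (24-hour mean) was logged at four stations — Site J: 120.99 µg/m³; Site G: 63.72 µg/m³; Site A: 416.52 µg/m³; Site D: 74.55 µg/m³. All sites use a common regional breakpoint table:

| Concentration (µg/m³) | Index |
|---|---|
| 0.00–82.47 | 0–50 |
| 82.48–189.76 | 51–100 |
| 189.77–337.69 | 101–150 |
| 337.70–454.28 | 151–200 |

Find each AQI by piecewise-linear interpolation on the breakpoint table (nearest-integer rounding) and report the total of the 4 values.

337

Site J: 120.99 ∈ [82.48, 189.76] ↔ index [51, 100].
51 + (120.99−82.48)·(100−51)/(189.76−82.48) = 51 + 38.51·49/107.28 ≈ 68.59, so AQI = 69.
Site G: 63.72 ∈ [0.00, 82.47] ↔ index [0, 50].
0 + (63.72−0.00)·(50−0)/(82.47−0.00) = 0 + 63.72·50/82.47 ≈ 38.63, so AQI = 39.
Site A: row 337.70–454.28 (AQI 151–200). (200−151)·(416.52−337.70)/(454.28−337.70) + 151 = 49·78.82/116.58 + 151 ≈ 184.13 → 184.
Site D: 74.55 lies in 0.00–82.47, so I_lo=0, I_hi=50, C_lo=0.00, C_hi=82.47.
(50−0)/(82.47−0.00) × (74.55−0.00) + 0 = 50/82.47 × 74.55 + 0 ≈ 45.20 → 45.
AQIs: Site J=69, Site G=39, Site A=184, Site D=45. Sum = 69 + 39 + 184 + 45 = 337.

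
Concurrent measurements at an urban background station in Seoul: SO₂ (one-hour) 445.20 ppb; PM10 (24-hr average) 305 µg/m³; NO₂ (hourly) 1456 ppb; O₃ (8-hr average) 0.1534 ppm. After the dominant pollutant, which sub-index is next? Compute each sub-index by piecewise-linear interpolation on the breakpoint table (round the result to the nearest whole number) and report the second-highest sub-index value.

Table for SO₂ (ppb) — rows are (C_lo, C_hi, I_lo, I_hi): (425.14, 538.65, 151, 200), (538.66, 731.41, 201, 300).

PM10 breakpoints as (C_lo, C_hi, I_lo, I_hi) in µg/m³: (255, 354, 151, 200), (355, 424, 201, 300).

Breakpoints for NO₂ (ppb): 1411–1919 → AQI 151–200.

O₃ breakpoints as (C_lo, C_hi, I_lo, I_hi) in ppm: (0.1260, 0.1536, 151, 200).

176

SO₂ 445.20: bracket 425.14–538.65 → index 151–200; slope 49/113.51, offset 20.06.
AQI = 151 + 49/113.51·20.06 ≈ 159.66 ⇒ 160.
PM10: 305 ∈ [255, 354] ↔ index [151, 200].
151 + (305−255)·(200−151)/(354−255) = 151 + 50·49/99 ≈ 175.75, so AQI = 176.
NO₂: 1456 ∈ [1411, 1919] ↔ index [151, 200].
151 + (1456−1411)·(200−151)/(1919−1411) = 151 + 45·49/508 ≈ 155.34, so AQI = 155.
O₃: 0.1534 lies in 0.1260–0.1536, so I_lo=151, I_hi=200, C_lo=0.1260, C_hi=0.1536.
(200−151)/(0.1536−0.1260) × (0.1534−0.1260) + 151 = 49/0.0276 × 0.0274 + 151 ≈ 199.64 → 200.
Sub-indices: SO₂→160, PM10→176, NO₂→155, O₃→200. Ranked high→low: 200, 176, 160, 155. Second-highest sub-index = 176.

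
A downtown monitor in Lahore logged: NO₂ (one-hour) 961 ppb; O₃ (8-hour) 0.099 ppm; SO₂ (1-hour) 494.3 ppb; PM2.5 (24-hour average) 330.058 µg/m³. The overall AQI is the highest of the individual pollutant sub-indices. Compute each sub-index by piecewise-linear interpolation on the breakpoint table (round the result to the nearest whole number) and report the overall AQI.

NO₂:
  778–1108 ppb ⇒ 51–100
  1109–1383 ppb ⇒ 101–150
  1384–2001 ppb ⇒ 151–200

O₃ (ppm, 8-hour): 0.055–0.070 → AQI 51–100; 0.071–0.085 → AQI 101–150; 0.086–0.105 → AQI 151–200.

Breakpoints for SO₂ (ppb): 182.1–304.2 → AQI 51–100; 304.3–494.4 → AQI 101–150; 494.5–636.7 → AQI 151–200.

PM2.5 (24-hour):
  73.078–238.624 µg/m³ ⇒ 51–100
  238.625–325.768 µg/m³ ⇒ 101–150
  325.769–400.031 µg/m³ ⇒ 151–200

NO₂ 961: bracket 778–1108 → index 51–100; slope 49/330, offset 183.
AQI = 51 + 49/330·183 ≈ 78.17 ⇒ 78.
O₃ 0.099: bracket 0.086–0.105 → index 151–200; slope 49/0.019, offset 0.013.
AQI = 151 + 49/0.019·0.013 ≈ 184.53 ⇒ 185.
SO₂: 494.3 lies in 304.3–494.4, so I_lo=101, I_hi=150, C_lo=304.3, C_hi=494.4.
(150−101)/(494.4−304.3) × (494.3−304.3) + 101 = 49/190.1 × 190.0 + 101 ≈ 149.97 → 150.
PM2.5 330.058: bracket 325.769–400.031 → index 151–200; slope 49/74.262, offset 4.289.
AQI = 151 + 49/74.262·4.289 ≈ 153.83 ⇒ 154.
Sub-indices: NO₂→78, O₃→185, SO₂→150, PM2.5→154. Overall AQI = max = 185; dominant pollutant is O₃.

185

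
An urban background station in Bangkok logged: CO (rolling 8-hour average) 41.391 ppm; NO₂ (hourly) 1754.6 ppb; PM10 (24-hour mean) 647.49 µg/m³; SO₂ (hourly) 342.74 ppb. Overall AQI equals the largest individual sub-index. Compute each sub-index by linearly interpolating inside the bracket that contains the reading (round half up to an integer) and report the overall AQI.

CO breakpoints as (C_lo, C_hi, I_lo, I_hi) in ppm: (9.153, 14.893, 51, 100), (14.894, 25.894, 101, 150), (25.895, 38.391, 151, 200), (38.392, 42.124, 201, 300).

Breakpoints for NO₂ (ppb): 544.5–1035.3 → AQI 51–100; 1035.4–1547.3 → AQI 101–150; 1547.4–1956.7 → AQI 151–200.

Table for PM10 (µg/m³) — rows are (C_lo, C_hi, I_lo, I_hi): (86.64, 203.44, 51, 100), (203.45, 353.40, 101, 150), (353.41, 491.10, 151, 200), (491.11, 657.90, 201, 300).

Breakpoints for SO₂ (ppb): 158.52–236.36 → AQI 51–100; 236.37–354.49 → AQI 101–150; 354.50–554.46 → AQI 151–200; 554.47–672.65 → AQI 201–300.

CO: 41.391 ∈ [38.392, 42.124] ↔ index [201, 300].
201 + (41.391−38.392)·(300−201)/(42.124−38.392) = 201 + 2.999·99/3.732 ≈ 280.56, so AQI = 281.
NO₂: 1754.6 lies in 1547.4–1956.7, so I_lo=151, I_hi=200, C_lo=1547.4, C_hi=1956.7.
(200−151)/(1956.7−1547.4) × (1754.6−1547.4) + 151 = 49/409.3 × 207.2 + 151 ≈ 175.81 → 176.
PM10: 647.49 ∈ [491.11, 657.90] ↔ index [201, 300].
201 + (647.49−491.11)·(300−201)/(657.90−491.11) = 201 + 156.38·99/166.79 ≈ 293.82, so AQI = 294.
SO₂: 342.74 ∈ [236.37, 354.49] ↔ index [101, 150].
101 + (342.74−236.37)·(150−101)/(354.49−236.37) = 101 + 106.37·49/118.12 ≈ 145.13, so AQI = 145.
Sub-indices: CO→281, NO₂→176, PM10→294, SO₂→145. Overall AQI = max = 294; dominant pollutant is PM10.

294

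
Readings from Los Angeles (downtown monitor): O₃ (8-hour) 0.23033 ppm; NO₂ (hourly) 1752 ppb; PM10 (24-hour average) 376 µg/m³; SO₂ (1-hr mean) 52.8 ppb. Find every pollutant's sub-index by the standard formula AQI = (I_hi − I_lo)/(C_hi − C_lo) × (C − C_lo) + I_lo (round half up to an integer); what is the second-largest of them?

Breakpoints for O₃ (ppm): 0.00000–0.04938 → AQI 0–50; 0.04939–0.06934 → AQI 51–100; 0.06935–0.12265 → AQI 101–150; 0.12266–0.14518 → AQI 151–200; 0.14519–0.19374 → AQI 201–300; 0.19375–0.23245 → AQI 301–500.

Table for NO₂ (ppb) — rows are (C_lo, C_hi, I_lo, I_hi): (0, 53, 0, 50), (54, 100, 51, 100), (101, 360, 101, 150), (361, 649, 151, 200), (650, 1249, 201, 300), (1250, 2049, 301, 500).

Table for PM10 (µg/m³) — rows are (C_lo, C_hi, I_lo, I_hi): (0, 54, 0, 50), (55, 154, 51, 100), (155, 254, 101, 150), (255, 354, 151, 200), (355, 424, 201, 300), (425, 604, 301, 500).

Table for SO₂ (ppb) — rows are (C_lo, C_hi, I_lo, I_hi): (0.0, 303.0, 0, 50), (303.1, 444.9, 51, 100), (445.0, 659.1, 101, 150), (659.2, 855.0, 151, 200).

426

O₃: 0.23033 lies in 0.19375–0.23245, so I_lo=301, I_hi=500, C_lo=0.19375, C_hi=0.23245.
(500−301)/(0.23245−0.19375) × (0.23033−0.19375) + 301 = 199/0.03870 × 0.03658 + 301 ≈ 489.10 → 489.
NO₂: 1752 lies in 1250–2049, so I_lo=301, I_hi=500, C_lo=1250, C_hi=2049.
(500−301)/(2049−1250) × (1752−1250) + 301 = 199/799 × 502 + 301 ≈ 426.03 → 426.
PM10: 376 lies in 355–424, so I_lo=201, I_hi=300, C_lo=355, C_hi=424.
(300−201)/(424−355) × (376−355) + 201 = 99/69 × 21 + 201 ≈ 231.13 → 231.
SO₂ 52.8: bracket 0.0–303.0 → index 0–50; slope 50/303.0, offset 52.8.
AQI = 0 + 50/303.0·52.8 ≈ 8.71 ⇒ 9.
Sub-indices: O₃→489, NO₂→426, PM10→231, SO₂→9. Ranked high→low: 489, 426, 231, 9. Second-highest sub-index = 426.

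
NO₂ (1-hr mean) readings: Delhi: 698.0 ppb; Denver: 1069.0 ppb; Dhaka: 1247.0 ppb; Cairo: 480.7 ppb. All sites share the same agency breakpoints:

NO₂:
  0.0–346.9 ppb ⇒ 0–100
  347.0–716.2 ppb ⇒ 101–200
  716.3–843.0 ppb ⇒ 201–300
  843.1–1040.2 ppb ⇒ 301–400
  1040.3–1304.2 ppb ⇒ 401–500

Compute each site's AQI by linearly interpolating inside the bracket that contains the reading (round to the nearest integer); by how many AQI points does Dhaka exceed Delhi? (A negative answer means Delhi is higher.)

Delhi: 698.0 lies in 347.0–716.2, so I_lo=101, I_hi=200, C_lo=347.0, C_hi=716.2.
(200−101)/(716.2−347.0) × (698.0−347.0) + 101 = 99/369.2 × 351.0 + 101 ≈ 195.12 → 195.
Denver 1069.0: bracket 1040.3–1304.2 → index 401–500; slope 99/263.9, offset 28.7.
AQI = 401 + 99/263.9·28.7 ≈ 411.77 ⇒ 412.
Dhaka: row 1040.3–1304.2 (AQI 401–500). (500−401)·(1247.0−1040.3)/(1304.2−1040.3) + 401 = 99·206.7/263.9 + 401 ≈ 478.54 → 479.
Cairo: 480.7 lies in 347.0–716.2, so I_lo=101, I_hi=200, C_lo=347.0, C_hi=716.2.
(200−101)/(716.2−347.0) × (480.7−347.0) + 101 = 99/369.2 × 133.7 + 101 ≈ 136.85 → 137.
AQIs: Delhi=195, Denver=412, Dhaka=479, Cairo=137. Dhaka (479) − Delhi (195) = 284.

284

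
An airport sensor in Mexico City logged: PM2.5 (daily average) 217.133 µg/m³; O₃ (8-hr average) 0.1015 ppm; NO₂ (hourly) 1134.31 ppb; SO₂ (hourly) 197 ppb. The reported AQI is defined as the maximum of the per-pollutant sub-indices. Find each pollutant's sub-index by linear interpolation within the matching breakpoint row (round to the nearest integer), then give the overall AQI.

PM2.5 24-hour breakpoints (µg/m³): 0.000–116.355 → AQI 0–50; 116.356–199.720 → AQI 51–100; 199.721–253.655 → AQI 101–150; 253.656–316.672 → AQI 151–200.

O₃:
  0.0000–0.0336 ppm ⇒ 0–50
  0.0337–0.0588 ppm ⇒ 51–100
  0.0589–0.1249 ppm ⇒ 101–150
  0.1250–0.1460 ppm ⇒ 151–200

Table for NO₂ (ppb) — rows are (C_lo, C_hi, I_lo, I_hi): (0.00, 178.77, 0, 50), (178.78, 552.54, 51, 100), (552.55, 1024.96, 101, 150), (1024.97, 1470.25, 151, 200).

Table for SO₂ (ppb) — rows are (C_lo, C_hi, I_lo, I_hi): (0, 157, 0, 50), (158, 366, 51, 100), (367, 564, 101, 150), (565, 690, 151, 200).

163

PM2.5: 217.133 lies in 199.721–253.655, so I_lo=101, I_hi=150, C_lo=199.721, C_hi=253.655.
(150−101)/(253.655−199.721) × (217.133−199.721) + 101 = 49/53.934 × 17.412 + 101 ≈ 116.82 → 117.
O₃: row 0.0589–0.1249 (AQI 101–150). (150−101)·(0.1015−0.0589)/(0.1249−0.0589) + 101 = 49·0.0426/0.0660 + 101 ≈ 132.63 → 133.
NO₂: 1134.31 lies in 1024.97–1470.25, so I_lo=151, I_hi=200, C_lo=1024.97, C_hi=1470.25.
(200−151)/(1470.25−1024.97) × (1134.31−1024.97) + 151 = 49/445.28 × 109.34 + 151 ≈ 163.03 → 163.
SO₂: 197 lies in 158–366, so I_lo=51, I_hi=100, C_lo=158, C_hi=366.
(100−51)/(366−158) × (197−158) + 51 = 49/208 × 39 + 51 ≈ 60.19 → 60.
Sub-indices: PM2.5→117, O₃→133, NO₂→163, SO₂→60. Overall AQI = max = 163; dominant pollutant is NO₂.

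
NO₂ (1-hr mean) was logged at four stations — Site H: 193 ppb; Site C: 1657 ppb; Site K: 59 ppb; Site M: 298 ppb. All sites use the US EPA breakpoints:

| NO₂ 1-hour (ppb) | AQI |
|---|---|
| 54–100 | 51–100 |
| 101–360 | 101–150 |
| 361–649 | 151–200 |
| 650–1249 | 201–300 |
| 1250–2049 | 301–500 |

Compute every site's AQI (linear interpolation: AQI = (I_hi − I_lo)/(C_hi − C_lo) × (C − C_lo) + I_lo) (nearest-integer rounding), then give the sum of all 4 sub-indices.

714

Site H 193: bracket 101–360 → index 101–150; slope 49/259, offset 92.
AQI = 101 + 49/259·92 ≈ 118.41 ⇒ 118.
Site C 1657: bracket 1250–2049 → index 301–500; slope 199/799, offset 407.
AQI = 301 + 199/799·407 ≈ 402.37 ⇒ 402.
Site K 59: bracket 54–100 → index 51–100; slope 49/46, offset 5.
AQI = 51 + 49/46·5 ≈ 56.33 ⇒ 56.
Site M: 298 lies in 101–360, so I_lo=101, I_hi=150, C_lo=101, C_hi=360.
(150−101)/(360−101) × (298−101) + 101 = 49/259 × 197 + 101 ≈ 138.27 → 138.
AQIs: Site H=118, Site C=402, Site K=56, Site M=138. Sum = 118 + 402 + 56 + 138 = 714.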